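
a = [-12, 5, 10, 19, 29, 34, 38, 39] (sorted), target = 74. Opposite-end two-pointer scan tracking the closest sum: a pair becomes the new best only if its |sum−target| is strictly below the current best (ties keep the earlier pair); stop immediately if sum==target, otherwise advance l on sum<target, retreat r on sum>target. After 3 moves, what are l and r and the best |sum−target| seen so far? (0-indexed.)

l=3, r=7, best |Δ|=25

l=0 r=7: -12+39=27 d=47 *, l++
l=1 r=7: 5+39=44 d=30 *, l++
l=2 r=7: 10+39=49 d=25 *, l++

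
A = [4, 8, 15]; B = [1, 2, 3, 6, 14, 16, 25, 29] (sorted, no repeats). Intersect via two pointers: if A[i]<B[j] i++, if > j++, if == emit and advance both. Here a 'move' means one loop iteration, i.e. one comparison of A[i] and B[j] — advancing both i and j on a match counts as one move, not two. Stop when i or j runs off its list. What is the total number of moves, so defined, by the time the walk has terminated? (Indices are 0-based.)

8 moves

i=0 j=0: 4>1, j++
i=0 j=1: 4>2, j++
i=0 j=2: 4>3, j++
i=0 j=3: 4<6, i++
i=1 j=3: 8>6, j++
i=1 j=4: 8<14, i++
i=2 j=4: 15>14, j++
i=2 j=5: 15<16, i++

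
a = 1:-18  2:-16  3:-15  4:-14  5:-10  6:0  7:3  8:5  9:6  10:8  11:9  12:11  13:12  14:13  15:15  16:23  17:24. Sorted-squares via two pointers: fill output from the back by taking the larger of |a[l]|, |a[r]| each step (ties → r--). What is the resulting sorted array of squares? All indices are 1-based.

[0, 9, 25, 36, 64, 81, 100, 121, 144, 169, 196, 225, 225, 256, 324, 529, 576]

[1,17] |-18|<=|24| out[17]=576 → r--
[1,16] |-18|<=|23| out[16]=529 → r--
[1,15] |-18|>|15| out[15]=324 → l++
[2,15] |-16|>|15| out[14]=256 → l++
[3,15] |-15|<=|15| out[13]=225 → r--
[3,14] |-15|>|13| out[12]=225 → l++
[4,14] |-14|>|13| out[11]=196 → l++
[5,14] |-10|<=|13| out[10]=169 → r--
[5,13] |-10|<=|12| out[9]=144 → r--
[5,12] |-10|<=|11| out[8]=121 → r--
[5,11] |-10|>|9| out[7]=100 → l++
[6,11] |0|<=|9| out[6]=81 → r--
[6,10] |0|<=|8| out[5]=64 → r--
[6,9] |0|<=|6| out[4]=36 → r--
[6,8] |0|<=|5| out[3]=25 → r--
[6,7] |0|<=|3| out[2]=9 → r--
[6,6] |0|<=|0| out[1]=0 → r--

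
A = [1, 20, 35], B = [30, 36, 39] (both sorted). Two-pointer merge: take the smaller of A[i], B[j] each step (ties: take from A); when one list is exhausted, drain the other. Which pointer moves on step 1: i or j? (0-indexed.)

i

[i=0,j=0] A[i]=1<=B[j]=30 take 1 → i++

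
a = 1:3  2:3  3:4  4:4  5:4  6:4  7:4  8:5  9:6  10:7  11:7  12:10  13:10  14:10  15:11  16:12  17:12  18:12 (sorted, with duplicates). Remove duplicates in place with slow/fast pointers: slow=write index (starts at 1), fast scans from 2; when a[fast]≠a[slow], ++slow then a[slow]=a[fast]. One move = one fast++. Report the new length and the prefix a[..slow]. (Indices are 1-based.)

length 8; prefix = [3, 4, 5, 6, 7, 10, 11, 12]

(s=1,f=2) a[fast]=3=a[slow] dup → fast++
(s=1,f=3) a[fast]=4≠a[slow]=3 write a[2]=4 → slow++,fast++
(s=2,f=4) a[fast]=4=a[slow] dup → fast++
(s=2,f=5) a[fast]=4=a[slow] dup → fast++
(s=2,f=6) a[fast]=4=a[slow] dup → fast++
(s=2,f=7) a[fast]=4=a[slow] dup → fast++
(s=2,f=8) a[fast]=5≠a[slow]=4 write a[3]=5 → slow++,fast++
(s=3,f=9) a[fast]=6≠a[slow]=5 write a[4]=6 → slow++,fast++
(s=4,f=10) a[fast]=7≠a[slow]=6 write a[5]=7 → slow++,fast++
(s=5,f=11) a[fast]=7=a[slow] dup → fast++
(s=5,f=12) a[fast]=10≠a[slow]=7 write a[6]=10 → slow++,fast++
(s=6,f=13) a[fast]=10=a[slow] dup → fast++
(s=6,f=14) a[fast]=10=a[slow] dup → fast++
(s=6,f=15) a[fast]=11≠a[slow]=10 write a[7]=11 → slow++,fast++
(s=7,f=16) a[fast]=12≠a[slow]=11 write a[8]=12 → slow++,fast++
(s=8,f=17) a[fast]=12=a[slow] dup → fast++
(s=8,f=18) a[fast]=12=a[slow] dup → fast++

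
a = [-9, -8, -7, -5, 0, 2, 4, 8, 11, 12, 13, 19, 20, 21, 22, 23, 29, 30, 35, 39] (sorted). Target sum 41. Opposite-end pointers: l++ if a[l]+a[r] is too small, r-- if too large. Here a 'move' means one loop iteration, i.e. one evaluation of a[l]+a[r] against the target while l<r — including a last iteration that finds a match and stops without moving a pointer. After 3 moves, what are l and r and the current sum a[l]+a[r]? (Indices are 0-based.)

l=3, r=19, sum=34

[0,19] -9+39=30 <41 → l++
[1,19] -8+39=31 <41 → l++
[2,19] -7+39=32 <41 → l++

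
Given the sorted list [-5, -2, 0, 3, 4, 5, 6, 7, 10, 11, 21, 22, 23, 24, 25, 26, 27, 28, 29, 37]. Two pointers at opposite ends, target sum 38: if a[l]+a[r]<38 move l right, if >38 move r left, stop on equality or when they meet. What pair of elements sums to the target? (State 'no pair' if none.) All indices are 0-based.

(10, 28)

[0,19] -5+37=32 <38 → l++
[1,19] -2+37=35 <38 → l++
[2,19] 0+37=37 <38 → l++
[3,19] 3+37=40 >38 → r--
[3,18] 3+29=32 <38 → l++
[4,18] 4+29=33 <38 → l++
[5,18] 5+29=34 <38 → l++
[6,18] 6+29=35 <38 → l++
[7,18] 7+29=36 <38 → l++
[8,18] 10+29=39 >38 → r--
[8,17] 10+28=38 → found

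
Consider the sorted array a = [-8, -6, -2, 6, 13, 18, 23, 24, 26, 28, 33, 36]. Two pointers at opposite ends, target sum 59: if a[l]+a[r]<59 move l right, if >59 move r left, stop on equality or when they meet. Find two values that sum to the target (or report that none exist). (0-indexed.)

l=0 r=11: -8+36=28 <59, l++
l=1 r=11: -6+36=30 <59, l++
l=2 r=11: -2+36=34 <59, l++
l=3 r=11: 6+36=42 <59, l++
l=4 r=11: 13+36=49 <59, l++
l=5 r=11: 18+36=54 <59, l++
l=6 r=11: 23+36=59, found

(23, 36)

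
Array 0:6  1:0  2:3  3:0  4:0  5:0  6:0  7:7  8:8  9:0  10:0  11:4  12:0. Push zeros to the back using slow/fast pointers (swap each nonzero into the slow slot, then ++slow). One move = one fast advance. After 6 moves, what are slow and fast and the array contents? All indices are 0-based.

slow=2, fast=6, a=[6, 3, 0, 0, 0, 0, 0, 7, 8, 0, 0, 4, 0]

slow=0 fast=0: a[fast]=6≠0 swap→a[0]=6, slow++,fast++
slow=1 fast=1: a[fast]=0, fast++
slow=1 fast=2: a[fast]=3≠0 swap→a[1]=3, slow++,fast++
slow=2 fast=3: a[fast]=0, fast++
slow=2 fast=4: a[fast]=0, fast++
slow=2 fast=5: a[fast]=0, fast++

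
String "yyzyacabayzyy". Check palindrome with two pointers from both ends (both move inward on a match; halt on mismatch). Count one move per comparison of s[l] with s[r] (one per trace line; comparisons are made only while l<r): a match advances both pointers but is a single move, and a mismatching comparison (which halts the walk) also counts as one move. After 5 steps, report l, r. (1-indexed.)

l=6, r=8

l=1 r=13: 'y'=='y', l++,r--
l=2 r=12: 'y'=='y', l++,r--
l=3 r=11: 'z'=='z', l++,r--
l=4 r=10: 'y'=='y', l++,r--
l=5 r=9: 'a'=='a', l++,r--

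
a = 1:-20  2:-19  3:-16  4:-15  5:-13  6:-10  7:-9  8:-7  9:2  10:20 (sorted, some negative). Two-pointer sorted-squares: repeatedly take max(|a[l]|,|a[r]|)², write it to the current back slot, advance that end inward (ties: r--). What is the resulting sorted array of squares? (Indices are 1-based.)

[1,10] |-20|<=|20| out[10]=400 → r--
[1,9] |-20|>|2| out[9]=400 → l++
[2,9] |-19|>|2| out[8]=361 → l++
[3,9] |-16|>|2| out[7]=256 → l++
[4,9] |-15|>|2| out[6]=225 → l++
[5,9] |-13|>|2| out[5]=169 → l++
[6,9] |-10|>|2| out[4]=100 → l++
[7,9] |-9|>|2| out[3]=81 → l++
[8,9] |-7|>|2| out[2]=49 → l++
[9,9] |2|<=|2| out[1]=4 → r--

[4, 49, 81, 100, 169, 225, 256, 361, 400, 400]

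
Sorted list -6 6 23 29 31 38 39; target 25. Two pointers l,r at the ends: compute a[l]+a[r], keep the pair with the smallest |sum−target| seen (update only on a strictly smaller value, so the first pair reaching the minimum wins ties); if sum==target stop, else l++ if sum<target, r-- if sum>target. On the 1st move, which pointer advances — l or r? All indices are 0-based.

l=0 r=6: -6+39=33 d=8 *, r--

r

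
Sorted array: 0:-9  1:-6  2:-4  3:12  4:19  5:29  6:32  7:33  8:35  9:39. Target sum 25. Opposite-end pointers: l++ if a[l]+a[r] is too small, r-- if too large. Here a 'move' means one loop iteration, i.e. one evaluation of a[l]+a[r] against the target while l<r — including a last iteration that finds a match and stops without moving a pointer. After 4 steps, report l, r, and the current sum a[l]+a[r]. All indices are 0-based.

l=1, r=6, sum=26

[0,9] -9+39=30 >25 → r--
[0,8] -9+35=26 >25 → r--
[0,7] -9+33=24 <25 → l++
[1,7] -6+33=27 >25 → r--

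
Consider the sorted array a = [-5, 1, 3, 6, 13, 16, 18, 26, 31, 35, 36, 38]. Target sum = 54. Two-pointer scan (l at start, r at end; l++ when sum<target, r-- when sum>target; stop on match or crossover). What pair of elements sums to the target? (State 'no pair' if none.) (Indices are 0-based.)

(16, 38)

[0,11] -5+38=33 <54 → l++
[1,11] 1+38=39 <54 → l++
[2,11] 3+38=41 <54 → l++
[3,11] 6+38=44 <54 → l++
[4,11] 13+38=51 <54 → l++
[5,11] 16+38=54 → found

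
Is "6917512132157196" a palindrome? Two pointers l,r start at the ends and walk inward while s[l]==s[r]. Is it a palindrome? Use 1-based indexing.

not a palindrome (mismatch at 8,9)

[1,16] '6'=='6' → l++,r--
[2,15] '9'=='9' → l++,r--
[3,14] '1'=='1' → l++,r--
[4,13] '7'=='7' → l++,r--
[5,12] '5'=='5' → l++,r--
[6,11] '1'=='1' → l++,r--
[7,10] '2'=='2' → l++,r--
[8,9] '1'!='3' → stop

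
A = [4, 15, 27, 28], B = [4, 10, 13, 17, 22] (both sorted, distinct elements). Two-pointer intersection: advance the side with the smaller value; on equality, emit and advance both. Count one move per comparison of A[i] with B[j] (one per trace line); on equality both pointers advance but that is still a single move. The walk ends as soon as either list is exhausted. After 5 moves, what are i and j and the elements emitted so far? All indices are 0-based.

[i=0,j=0] 4==4 emit → i++,j++
[i=1,j=1] 15>10 → j++
[i=1,j=2] 15>13 → j++
[i=1,j=3] 15<17 → i++
[i=2,j=3] 27>17 → j++

i=2, j=4, emitted=[4]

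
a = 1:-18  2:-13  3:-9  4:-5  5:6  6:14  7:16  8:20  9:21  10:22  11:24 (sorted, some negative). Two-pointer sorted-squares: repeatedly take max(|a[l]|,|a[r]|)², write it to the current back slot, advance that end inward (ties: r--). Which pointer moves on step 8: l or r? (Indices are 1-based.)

l

l=1 r=11: |-18|<=|24| out[11]=576, r--
l=1 r=10: |-18|<=|22| out[10]=484, r--
l=1 r=9: |-18|<=|21| out[9]=441, r--
l=1 r=8: |-18|<=|20| out[8]=400, r--
l=1 r=7: |-18|>|16| out[7]=324, l++
l=2 r=7: |-13|<=|16| out[6]=256, r--
l=2 r=6: |-13|<=|14| out[5]=196, r--
l=2 r=5: |-13|>|6| out[4]=169, l++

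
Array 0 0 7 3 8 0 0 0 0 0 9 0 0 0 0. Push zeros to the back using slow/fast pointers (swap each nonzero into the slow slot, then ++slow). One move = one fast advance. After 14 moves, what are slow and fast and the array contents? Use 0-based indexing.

slow=0 fast=0: a[fast]=0, fast++
slow=0 fast=1: a[fast]=0, fast++
slow=0 fast=2: a[fast]=7≠0 swap→a[0]=7, slow++,fast++
slow=1 fast=3: a[fast]=3≠0 swap→a[1]=3, slow++,fast++
slow=2 fast=4: a[fast]=8≠0 swap→a[2]=8, slow++,fast++
slow=3 fast=5: a[fast]=0, fast++
slow=3 fast=6: a[fast]=0, fast++
slow=3 fast=7: a[fast]=0, fast++
slow=3 fast=8: a[fast]=0, fast++
slow=3 fast=9: a[fast]=0, fast++
slow=3 fast=10: a[fast]=9≠0 swap→a[3]=9, slow++,fast++
slow=4 fast=11: a[fast]=0, fast++
slow=4 fast=12: a[fast]=0, fast++
slow=4 fast=13: a[fast]=0, fast++

slow=4, fast=14, a=[7, 3, 8, 9, 0, 0, 0, 0, 0, 0, 0, 0, 0, 0, 0]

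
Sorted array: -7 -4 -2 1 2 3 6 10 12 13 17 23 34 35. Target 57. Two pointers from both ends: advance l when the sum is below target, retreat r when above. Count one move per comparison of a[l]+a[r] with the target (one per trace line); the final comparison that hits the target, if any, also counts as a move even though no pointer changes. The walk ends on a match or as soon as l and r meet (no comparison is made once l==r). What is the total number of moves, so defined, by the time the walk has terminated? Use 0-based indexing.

13 moves

[0,13] -7+35=28 <57 → l++
[1,13] -4+35=31 <57 → l++
[2,13] -2+35=33 <57 → l++
[3,13] 1+35=36 <57 → l++
[4,13] 2+35=37 <57 → l++
[5,13] 3+35=38 <57 → l++
[6,13] 6+35=41 <57 → l++
[7,13] 10+35=45 <57 → l++
[8,13] 12+35=47 <57 → l++
[9,13] 13+35=48 <57 → l++
[10,13] 17+35=52 <57 → l++
[11,13] 23+35=58 >57 → r--
[11,12] 23+34=57 → found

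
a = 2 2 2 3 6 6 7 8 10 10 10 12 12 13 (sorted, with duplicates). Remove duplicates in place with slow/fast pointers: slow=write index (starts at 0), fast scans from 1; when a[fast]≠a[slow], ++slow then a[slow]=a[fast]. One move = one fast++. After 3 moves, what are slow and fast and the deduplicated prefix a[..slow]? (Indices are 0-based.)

slow=1, fast=4, prefix=[2, 3]

slow=0 fast=1: a[fast]=2=a[slow] dup, fast++
slow=0 fast=2: a[fast]=2=a[slow] dup, fast++
slow=0 fast=3: a[fast]=3≠a[slow]=2 write a[1]=3, slow++,fast++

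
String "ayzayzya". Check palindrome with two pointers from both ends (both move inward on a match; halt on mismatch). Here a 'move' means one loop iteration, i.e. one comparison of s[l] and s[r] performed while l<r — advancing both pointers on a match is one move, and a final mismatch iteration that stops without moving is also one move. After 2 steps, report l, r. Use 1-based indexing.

l=1 r=8: 'a'=='a', l++,r--
l=2 r=7: 'y'=='y', l++,r--

l=3, r=6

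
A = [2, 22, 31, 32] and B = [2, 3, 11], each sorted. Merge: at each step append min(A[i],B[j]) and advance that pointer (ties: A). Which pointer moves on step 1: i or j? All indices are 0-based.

i

[i=0,j=0] A[i]=2<=B[j]=2 take 2 → i++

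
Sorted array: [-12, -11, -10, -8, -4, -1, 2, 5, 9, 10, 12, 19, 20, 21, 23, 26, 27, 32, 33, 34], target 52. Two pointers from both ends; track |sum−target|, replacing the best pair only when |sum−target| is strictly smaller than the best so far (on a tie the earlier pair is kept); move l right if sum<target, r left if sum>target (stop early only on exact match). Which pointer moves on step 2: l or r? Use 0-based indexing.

[0,19] -12+34=22 d=30 * → l++
[1,19] -11+34=23 d=29 * → l++

l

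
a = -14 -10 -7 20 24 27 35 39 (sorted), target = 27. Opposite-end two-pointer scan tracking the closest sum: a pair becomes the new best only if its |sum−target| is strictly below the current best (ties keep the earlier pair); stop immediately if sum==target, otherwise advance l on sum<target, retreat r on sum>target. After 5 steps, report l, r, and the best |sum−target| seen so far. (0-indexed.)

[0,7] -14+39=25 d=2 * → l++
[1,7] -10+39=29 d=2 → r--
[1,6] -10+35=25 d=2 → l++
[2,6] -7+35=28 d=1 * → r--
[2,5] -7+27=20 d=7 → l++

l=3, r=5, best |Δ|=1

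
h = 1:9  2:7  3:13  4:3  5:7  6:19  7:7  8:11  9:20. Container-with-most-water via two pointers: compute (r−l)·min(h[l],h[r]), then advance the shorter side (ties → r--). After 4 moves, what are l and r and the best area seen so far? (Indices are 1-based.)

[1,9] min(9,20)*8=72 best=72 * → l++
[2,9] min(7,20)*7=49 best=72 → l++
[3,9] min(13,20)*6=78 best=78 * → l++
[4,9] min(3,20)*5=15 best=78 → l++

l=5, r=9, best area=78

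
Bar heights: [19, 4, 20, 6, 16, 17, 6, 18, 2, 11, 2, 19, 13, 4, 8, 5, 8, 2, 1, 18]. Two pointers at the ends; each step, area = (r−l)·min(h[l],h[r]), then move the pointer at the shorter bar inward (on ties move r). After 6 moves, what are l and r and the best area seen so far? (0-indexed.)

l=0, r=13, best area=342

l=0 r=19: min(19,18)*19=342 best=342 *, r--
l=0 r=18: min(19,1)*18=18 best=342, r--
l=0 r=17: min(19,2)*17=34 best=342, r--
l=0 r=16: min(19,8)*16=128 best=342, r--
l=0 r=15: min(19,5)*15=75 best=342, r--
l=0 r=14: min(19,8)*14=112 best=342, r--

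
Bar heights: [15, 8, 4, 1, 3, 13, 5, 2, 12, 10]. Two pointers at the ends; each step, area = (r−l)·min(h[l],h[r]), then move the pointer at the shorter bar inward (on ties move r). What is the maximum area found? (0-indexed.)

[0,9] min(15,10)*9=90 best=90 * → r--
[0,8] min(15,12)*8=96 best=96 * → r--
[0,7] min(15,2)*7=14 best=96 → r--
[0,6] min(15,5)*6=30 best=96 → r--
[0,5] min(15,13)*5=65 best=96 → r--
[0,4] min(15,3)*4=12 best=96 → r--
[0,3] min(15,1)*3=3 best=96 → r--
[0,2] min(15,4)*2=8 best=96 → r--
[0,1] min(15,8)*1=8 best=96 → r--

max area = 96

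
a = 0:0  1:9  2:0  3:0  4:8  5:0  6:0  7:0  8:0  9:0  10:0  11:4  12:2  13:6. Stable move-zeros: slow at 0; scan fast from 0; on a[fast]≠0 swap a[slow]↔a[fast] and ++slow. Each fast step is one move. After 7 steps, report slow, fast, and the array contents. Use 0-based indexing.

(s=0,f=0) a[fast]=0 → fast++
(s=0,f=1) a[fast]=9≠0 swap→a[0]=9 → slow++,fast++
(s=1,f=2) a[fast]=0 → fast++
(s=1,f=3) a[fast]=0 → fast++
(s=1,f=4) a[fast]=8≠0 swap→a[1]=8 → slow++,fast++
(s=2,f=5) a[fast]=0 → fast++
(s=2,f=6) a[fast]=0 → fast++

slow=2, fast=7, a=[9, 8, 0, 0, 0, 0, 0, 0, 0, 0, 0, 4, 2, 6]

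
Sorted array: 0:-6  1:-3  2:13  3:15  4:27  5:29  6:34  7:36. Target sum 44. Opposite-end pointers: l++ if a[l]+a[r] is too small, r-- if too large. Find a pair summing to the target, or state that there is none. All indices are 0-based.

l=0 r=7: -6+36=30 <44, l++
l=1 r=7: -3+36=33 <44, l++
l=2 r=7: 13+36=49 >44, r--
l=2 r=6: 13+34=47 >44, r--
l=2 r=5: 13+29=42 <44, l++
l=3 r=5: 15+29=44, found

(15, 29)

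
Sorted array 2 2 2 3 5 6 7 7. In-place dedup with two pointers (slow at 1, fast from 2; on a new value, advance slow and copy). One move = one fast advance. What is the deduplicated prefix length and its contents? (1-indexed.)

length 5; prefix = [2, 3, 5, 6, 7]

slow=1 fast=2: a[fast]=2=a[slow] dup, fast++
slow=1 fast=3: a[fast]=2=a[slow] dup, fast++
slow=1 fast=4: a[fast]=3≠a[slow]=2 write a[2]=3, slow++,fast++
slow=2 fast=5: a[fast]=5≠a[slow]=3 write a[3]=5, slow++,fast++
slow=3 fast=6: a[fast]=6≠a[slow]=5 write a[4]=6, slow++,fast++
slow=4 fast=7: a[fast]=7≠a[slow]=6 write a[5]=7, slow++,fast++
slow=5 fast=8: a[fast]=7=a[slow] dup, fast++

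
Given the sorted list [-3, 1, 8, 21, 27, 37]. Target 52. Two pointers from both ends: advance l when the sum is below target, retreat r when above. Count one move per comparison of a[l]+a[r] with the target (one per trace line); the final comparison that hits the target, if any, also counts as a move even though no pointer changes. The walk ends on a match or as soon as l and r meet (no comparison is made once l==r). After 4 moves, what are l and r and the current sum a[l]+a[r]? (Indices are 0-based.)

l=3, r=4, sum=48

l=0 r=5: -3+37=34 <52, l++
l=1 r=5: 1+37=38 <52, l++
l=2 r=5: 8+37=45 <52, l++
l=3 r=5: 21+37=58 >52, r--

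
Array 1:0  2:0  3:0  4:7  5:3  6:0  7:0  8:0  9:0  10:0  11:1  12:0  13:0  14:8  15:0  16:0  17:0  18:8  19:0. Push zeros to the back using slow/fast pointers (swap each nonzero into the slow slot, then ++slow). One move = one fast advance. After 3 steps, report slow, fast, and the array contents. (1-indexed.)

slow=1 fast=1: a[fast]=0, fast++
slow=1 fast=2: a[fast]=0, fast++
slow=1 fast=3: a[fast]=0, fast++

slow=1, fast=4, a=[0, 0, 0, 7, 3, 0, 0, 0, 0, 0, 1, 0, 0, 8, 0, 0, 0, 8, 0]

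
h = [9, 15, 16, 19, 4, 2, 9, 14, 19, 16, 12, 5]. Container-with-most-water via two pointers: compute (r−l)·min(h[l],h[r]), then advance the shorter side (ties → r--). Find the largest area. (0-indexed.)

[0,11] min(9,5)*11=55 best=55 * → r--
[0,10] min(9,12)*10=90 best=90 * → l++
[1,10] min(15,12)*9=108 best=108 * → r--
[1,9] min(15,16)*8=120 best=120 * → l++
[2,9] min(16,16)*7=112 best=120 → r--
[2,8] min(16,19)*6=96 best=120 → l++
[3,8] min(19,19)*5=95 best=120 → r--
[3,7] min(19,14)*4=56 best=120 → r--
[3,6] min(19,9)*3=27 best=120 → r--
[3,5] min(19,2)*2=4 best=120 → r--
[3,4] min(19,4)*1=4 best=120 → r--

max area = 120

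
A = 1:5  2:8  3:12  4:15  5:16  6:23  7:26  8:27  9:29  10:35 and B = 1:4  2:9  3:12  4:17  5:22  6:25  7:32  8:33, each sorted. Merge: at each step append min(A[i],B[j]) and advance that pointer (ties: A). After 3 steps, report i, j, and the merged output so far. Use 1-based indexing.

i=3, j=2, merged so far=[4, 5, 8]

[i=1,j=1] A[i]=5>B[j]=4 take 4 → j++
[i=1,j=2] A[i]=5<=B[j]=9 take 5 → i++
[i=2,j=2] A[i]=8<=B[j]=9 take 8 → i++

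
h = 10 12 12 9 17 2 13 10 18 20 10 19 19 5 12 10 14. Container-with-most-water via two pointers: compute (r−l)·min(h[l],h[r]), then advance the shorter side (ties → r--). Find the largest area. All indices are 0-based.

[0,16] min(10,14)*16=160 best=160 * → l++
[1,16] min(12,14)*15=180 best=180 * → l++
[2,16] min(12,14)*14=168 best=180 → l++
[3,16] min(9,14)*13=117 best=180 → l++
[4,16] min(17,14)*12=168 best=180 → r--
[4,15] min(17,10)*11=110 best=180 → r--
[4,14] min(17,12)*10=120 best=180 → r--
[4,13] min(17,5)*9=45 best=180 → r--
[4,12] min(17,19)*8=136 best=180 → l++
[5,12] min(2,19)*7=14 best=180 → l++
[6,12] min(13,19)*6=78 best=180 → l++
[7,12] min(10,19)*5=50 best=180 → l++
[8,12] min(18,19)*4=72 best=180 → l++
[9,12] min(20,19)*3=57 best=180 → r--
[9,11] min(20,19)*2=38 best=180 → r--
[9,10] min(20,10)*1=10 best=180 → r--

max area = 180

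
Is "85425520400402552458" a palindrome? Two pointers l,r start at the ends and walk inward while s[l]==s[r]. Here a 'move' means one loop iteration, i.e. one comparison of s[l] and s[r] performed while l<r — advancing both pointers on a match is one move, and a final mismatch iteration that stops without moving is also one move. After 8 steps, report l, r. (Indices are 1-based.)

l=9, r=12

[1,20] '8'=='8' → l++,r--
[2,19] '5'=='5' → l++,r--
[3,18] '4'=='4' → l++,r--
[4,17] '2'=='2' → l++,r--
[5,16] '5'=='5' → l++,r--
[6,15] '5'=='5' → l++,r--
[7,14] '2'=='2' → l++,r--
[8,13] '0'=='0' → l++,r--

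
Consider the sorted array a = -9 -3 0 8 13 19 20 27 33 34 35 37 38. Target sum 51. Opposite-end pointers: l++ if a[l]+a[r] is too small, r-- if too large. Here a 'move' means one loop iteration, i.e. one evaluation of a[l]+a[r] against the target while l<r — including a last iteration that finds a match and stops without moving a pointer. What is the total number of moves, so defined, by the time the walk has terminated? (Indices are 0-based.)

5 moves

l=0 r=12: -9+38=29 <51, l++
l=1 r=12: -3+38=35 <51, l++
l=2 r=12: 0+38=38 <51, l++
l=3 r=12: 8+38=46 <51, l++
l=4 r=12: 13+38=51, found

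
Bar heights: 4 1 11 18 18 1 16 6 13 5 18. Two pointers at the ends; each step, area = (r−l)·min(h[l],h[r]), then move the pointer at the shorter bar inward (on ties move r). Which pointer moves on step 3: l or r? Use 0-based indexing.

l

[0,10] min(4,18)*10=40 best=40 * → l++
[1,10] min(1,18)*9=9 best=40 → l++
[2,10] min(11,18)*8=88 best=88 * → l++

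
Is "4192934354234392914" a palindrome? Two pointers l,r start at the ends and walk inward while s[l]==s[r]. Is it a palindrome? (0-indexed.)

not a palindrome (mismatch at 8,10)

[0,18] '4'=='4' → l++,r--
[1,17] '1'=='1' → l++,r--
[2,16] '9'=='9' → l++,r--
[3,15] '2'=='2' → l++,r--
[4,14] '9'=='9' → l++,r--
[5,13] '3'=='3' → l++,r--
[6,12] '4'=='4' → l++,r--
[7,11] '3'=='3' → l++,r--
[8,10] '5'!='2' → stop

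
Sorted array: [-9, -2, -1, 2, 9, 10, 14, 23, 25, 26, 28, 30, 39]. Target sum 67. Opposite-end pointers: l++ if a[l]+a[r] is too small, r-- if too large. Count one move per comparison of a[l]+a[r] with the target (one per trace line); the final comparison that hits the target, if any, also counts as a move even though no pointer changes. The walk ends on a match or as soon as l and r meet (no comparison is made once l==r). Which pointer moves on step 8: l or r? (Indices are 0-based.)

l

l=0 r=12: -9+39=30 <67, l++
l=1 r=12: -2+39=37 <67, l++
l=2 r=12: -1+39=38 <67, l++
l=3 r=12: 2+39=41 <67, l++
l=4 r=12: 9+39=48 <67, l++
l=5 r=12: 10+39=49 <67, l++
l=6 r=12: 14+39=53 <67, l++
l=7 r=12: 23+39=62 <67, l++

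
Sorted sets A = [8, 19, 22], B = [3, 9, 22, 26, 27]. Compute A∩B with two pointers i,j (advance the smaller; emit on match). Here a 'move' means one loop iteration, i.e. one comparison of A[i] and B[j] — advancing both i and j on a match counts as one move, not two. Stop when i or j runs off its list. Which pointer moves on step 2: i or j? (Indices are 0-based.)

i=0 j=0: 8>3, j++
i=0 j=1: 8<9, i++

i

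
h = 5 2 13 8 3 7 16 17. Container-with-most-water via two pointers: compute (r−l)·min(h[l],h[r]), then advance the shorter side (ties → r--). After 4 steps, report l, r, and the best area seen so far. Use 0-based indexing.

[0,7] min(5,17)*7=35 best=35 * → l++
[1,7] min(2,17)*6=12 best=35 → l++
[2,7] min(13,17)*5=65 best=65 * → l++
[3,7] min(8,17)*4=32 best=65 → l++

l=4, r=7, best area=65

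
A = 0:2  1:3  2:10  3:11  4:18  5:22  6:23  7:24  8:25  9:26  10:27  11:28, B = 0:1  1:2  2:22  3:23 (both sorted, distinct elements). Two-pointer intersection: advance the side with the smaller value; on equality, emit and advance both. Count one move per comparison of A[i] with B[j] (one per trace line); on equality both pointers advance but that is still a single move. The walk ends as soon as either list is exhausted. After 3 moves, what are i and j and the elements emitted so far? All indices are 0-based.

[i=0,j=0] 2>1 → j++
[i=0,j=1] 2==2 emit → i++,j++
[i=1,j=2] 3<22 → i++

i=2, j=2, emitted=[2]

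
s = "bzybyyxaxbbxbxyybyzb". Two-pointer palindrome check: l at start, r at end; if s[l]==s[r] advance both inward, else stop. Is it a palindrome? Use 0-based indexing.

[0,19] 'b'=='b' → l++,r--
[1,18] 'z'=='z' → l++,r--
[2,17] 'y'=='y' → l++,r--
[3,16] 'b'=='b' → l++,r--
[4,15] 'y'=='y' → l++,r--
[5,14] 'y'=='y' → l++,r--
[6,13] 'x'=='x' → l++,r--
[7,12] 'a'!='b' → stop

not a palindrome (mismatch at 7,12)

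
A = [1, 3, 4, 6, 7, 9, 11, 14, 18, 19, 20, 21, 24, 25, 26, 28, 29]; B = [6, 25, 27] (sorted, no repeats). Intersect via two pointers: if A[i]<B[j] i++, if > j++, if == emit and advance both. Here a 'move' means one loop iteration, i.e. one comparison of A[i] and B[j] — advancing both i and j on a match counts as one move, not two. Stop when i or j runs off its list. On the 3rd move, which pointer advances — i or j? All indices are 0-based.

i

i=0 j=0: 1<6, i++
i=1 j=0: 3<6, i++
i=2 j=0: 4<6, i++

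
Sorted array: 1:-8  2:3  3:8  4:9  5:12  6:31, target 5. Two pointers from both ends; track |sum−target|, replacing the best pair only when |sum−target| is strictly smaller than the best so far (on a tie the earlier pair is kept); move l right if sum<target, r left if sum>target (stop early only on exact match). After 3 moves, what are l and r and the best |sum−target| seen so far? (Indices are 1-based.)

l=2, r=4, best |Δ|=1

[1,6] -8+31=23 d=18 * → r--
[1,5] -8+12=4 d=1 * → l++
[2,5] 3+12=15 d=10 → r--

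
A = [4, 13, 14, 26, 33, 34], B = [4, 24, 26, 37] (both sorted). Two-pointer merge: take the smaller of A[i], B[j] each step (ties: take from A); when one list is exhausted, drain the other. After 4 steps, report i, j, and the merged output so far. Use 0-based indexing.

[i=0,j=0] A[i]=4<=B[j]=4 take 4 → i++
[i=1,j=0] A[i]=13>B[j]=4 take 4 → j++
[i=1,j=1] A[i]=13<=B[j]=24 take 13 → i++
[i=2,j=1] A[i]=14<=B[j]=24 take 14 → i++

i=3, j=1, merged so far=[4, 4, 13, 14]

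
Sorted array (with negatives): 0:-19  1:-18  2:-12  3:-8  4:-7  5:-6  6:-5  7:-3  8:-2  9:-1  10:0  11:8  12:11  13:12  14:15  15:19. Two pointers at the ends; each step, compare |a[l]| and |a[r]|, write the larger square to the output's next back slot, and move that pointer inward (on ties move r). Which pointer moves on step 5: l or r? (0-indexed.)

r

[0,15] |-19|<=|19| out[15]=361 → r--
[0,14] |-19|>|15| out[14]=361 → l++
[1,14] |-18|>|15| out[13]=324 → l++
[2,14] |-12|<=|15| out[12]=225 → r--
[2,13] |-12|<=|12| out[11]=144 → r--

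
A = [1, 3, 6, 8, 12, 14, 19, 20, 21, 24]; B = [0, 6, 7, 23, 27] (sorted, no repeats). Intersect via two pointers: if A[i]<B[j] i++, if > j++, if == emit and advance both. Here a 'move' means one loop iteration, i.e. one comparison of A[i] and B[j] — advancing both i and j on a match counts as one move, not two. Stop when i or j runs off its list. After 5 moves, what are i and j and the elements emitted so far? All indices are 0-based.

i=3, j=3, emitted=[6]

i=0 j=0: 1>0, j++
i=0 j=1: 1<6, i++
i=1 j=1: 3<6, i++
i=2 j=1: 6==6 emit, i++,j++
i=3 j=2: 8>7, j++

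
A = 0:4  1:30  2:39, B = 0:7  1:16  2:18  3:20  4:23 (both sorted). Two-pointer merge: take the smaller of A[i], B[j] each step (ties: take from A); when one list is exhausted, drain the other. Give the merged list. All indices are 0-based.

[4, 7, 16, 18, 20, 23, 30, 39]

[i=0,j=0] A[i]=4<=B[j]=7 take 4 → i++
[i=1,j=0] A[i]=30>B[j]=7 take 7 → j++
[i=1,j=1] A[i]=30>B[j]=16 take 16 → j++
[i=1,j=2] A[i]=30>B[j]=18 take 18 → j++
[i=1,j=3] A[i]=30>B[j]=20 take 20 → j++
[i=1,j=4] A[i]=30>B[j]=23 take 23 → j++
[i=1,j=5] B done, take A[i]=30 → i++
[i=2,j=5] B done, take A[i]=39 → i++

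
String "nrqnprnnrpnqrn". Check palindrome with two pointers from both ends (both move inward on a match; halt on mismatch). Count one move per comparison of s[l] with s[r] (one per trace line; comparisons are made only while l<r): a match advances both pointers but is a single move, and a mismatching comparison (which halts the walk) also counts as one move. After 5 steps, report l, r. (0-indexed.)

l=5, r=8

[0,13] 'n'=='n' → l++,r--
[1,12] 'r'=='r' → l++,r--
[2,11] 'q'=='q' → l++,r--
[3,10] 'n'=='n' → l++,r--
[4,9] 'p'=='p' → l++,r--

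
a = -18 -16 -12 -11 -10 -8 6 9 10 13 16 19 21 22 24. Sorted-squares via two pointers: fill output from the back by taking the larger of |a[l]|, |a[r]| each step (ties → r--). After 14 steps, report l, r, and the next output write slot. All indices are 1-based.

l=1 r=15: |-18|<=|24| out[15]=576, r--
l=1 r=14: |-18|<=|22| out[14]=484, r--
l=1 r=13: |-18|<=|21| out[13]=441, r--
l=1 r=12: |-18|<=|19| out[12]=361, r--
l=1 r=11: |-18|>|16| out[11]=324, l++
l=2 r=11: |-16|<=|16| out[10]=256, r--
l=2 r=10: |-16|>|13| out[9]=256, l++
l=3 r=10: |-12|<=|13| out[8]=169, r--
l=3 r=9: |-12|>|10| out[7]=144, l++
l=4 r=9: |-11|>|10| out[6]=121, l++
l=5 r=9: |-10|<=|10| out[5]=100, r--
l=5 r=8: |-10|>|9| out[4]=100, l++
l=6 r=8: |-8|<=|9| out[3]=81, r--
l=6 r=7: |-8|>|6| out[2]=64, l++

l=7, r=7, next write slot=1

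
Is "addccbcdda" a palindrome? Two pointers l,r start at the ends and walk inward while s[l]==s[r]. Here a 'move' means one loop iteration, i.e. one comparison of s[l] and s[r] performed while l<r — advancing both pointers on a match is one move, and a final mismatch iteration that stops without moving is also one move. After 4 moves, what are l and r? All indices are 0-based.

[0,9] 'a'=='a' → l++,r--
[1,8] 'd'=='d' → l++,r--
[2,7] 'd'=='d' → l++,r--
[3,6] 'c'=='c' → l++,r--

l=4, r=5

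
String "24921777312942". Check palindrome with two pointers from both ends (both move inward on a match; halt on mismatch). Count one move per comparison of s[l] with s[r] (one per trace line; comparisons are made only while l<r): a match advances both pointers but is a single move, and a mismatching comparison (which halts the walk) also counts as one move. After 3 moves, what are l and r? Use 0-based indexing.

l=0 r=13: '2'=='2', l++,r--
l=1 r=12: '4'=='4', l++,r--
l=2 r=11: '9'=='9', l++,r--

l=3, r=10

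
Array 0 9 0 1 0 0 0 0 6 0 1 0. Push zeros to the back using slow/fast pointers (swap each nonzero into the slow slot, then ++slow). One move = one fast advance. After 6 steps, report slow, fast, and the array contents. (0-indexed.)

slow=2, fast=6, a=[9, 1, 0, 0, 0, 0, 0, 0, 6, 0, 1, 0]

slow=0 fast=0: a[fast]=0, fast++
slow=0 fast=1: a[fast]=9≠0 swap→a[0]=9, slow++,fast++
slow=1 fast=2: a[fast]=0, fast++
slow=1 fast=3: a[fast]=1≠0 swap→a[1]=1, slow++,fast++
slow=2 fast=4: a[fast]=0, fast++
slow=2 fast=5: a[fast]=0, fast++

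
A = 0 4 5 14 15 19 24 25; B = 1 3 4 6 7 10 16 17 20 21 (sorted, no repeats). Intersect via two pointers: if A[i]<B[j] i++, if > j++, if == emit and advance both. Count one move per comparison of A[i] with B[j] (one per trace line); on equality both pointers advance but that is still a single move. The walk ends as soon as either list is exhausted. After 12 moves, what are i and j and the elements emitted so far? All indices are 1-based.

i=6, j=9, emitted=[4]

i=1 j=1: 0<1, i++
i=2 j=1: 4>1, j++
i=2 j=2: 4>3, j++
i=2 j=3: 4==4 emit, i++,j++
i=3 j=4: 5<6, i++
i=4 j=4: 14>6, j++
i=4 j=5: 14>7, j++
i=4 j=6: 14>10, j++
i=4 j=7: 14<16, i++
i=5 j=7: 15<16, i++
i=6 j=7: 19>16, j++
i=6 j=8: 19>17, j++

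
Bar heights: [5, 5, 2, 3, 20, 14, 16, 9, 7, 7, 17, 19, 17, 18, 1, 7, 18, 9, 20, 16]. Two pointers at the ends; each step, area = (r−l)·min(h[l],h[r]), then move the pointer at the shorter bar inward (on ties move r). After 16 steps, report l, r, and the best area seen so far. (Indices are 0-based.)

l=4, r=7, best area=280

[0,19] min(5,16)*19=95 best=95 * → l++
[1,19] min(5,16)*18=90 best=95 → l++
[2,19] min(2,16)*17=34 best=95 → l++
[3,19] min(3,16)*16=48 best=95 → l++
[4,19] min(20,16)*15=240 best=240 * → r--
[4,18] min(20,20)*14=280 best=280 * → r--
[4,17] min(20,9)*13=117 best=280 → r--
[4,16] min(20,18)*12=216 best=280 → r--
[4,15] min(20,7)*11=77 best=280 → r--
[4,14] min(20,1)*10=10 best=280 → r--
[4,13] min(20,18)*9=162 best=280 → r--
[4,12] min(20,17)*8=136 best=280 → r--
[4,11] min(20,19)*7=133 best=280 → r--
[4,10] min(20,17)*6=102 best=280 → r--
[4,9] min(20,7)*5=35 best=280 → r--
[4,8] min(20,7)*4=28 best=280 → r--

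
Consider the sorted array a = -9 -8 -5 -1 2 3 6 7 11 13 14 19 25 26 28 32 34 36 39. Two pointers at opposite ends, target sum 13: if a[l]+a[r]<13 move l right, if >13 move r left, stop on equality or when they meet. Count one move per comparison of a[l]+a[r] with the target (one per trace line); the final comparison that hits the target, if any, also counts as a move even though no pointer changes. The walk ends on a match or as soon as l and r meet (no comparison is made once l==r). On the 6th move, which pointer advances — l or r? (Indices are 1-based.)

l=1 r=19: -9+39=30 >13, r--
l=1 r=18: -9+36=27 >13, r--
l=1 r=17: -9+34=25 >13, r--
l=1 r=16: -9+32=23 >13, r--
l=1 r=15: -9+28=19 >13, r--
l=1 r=14: -9+26=17 >13, r--

r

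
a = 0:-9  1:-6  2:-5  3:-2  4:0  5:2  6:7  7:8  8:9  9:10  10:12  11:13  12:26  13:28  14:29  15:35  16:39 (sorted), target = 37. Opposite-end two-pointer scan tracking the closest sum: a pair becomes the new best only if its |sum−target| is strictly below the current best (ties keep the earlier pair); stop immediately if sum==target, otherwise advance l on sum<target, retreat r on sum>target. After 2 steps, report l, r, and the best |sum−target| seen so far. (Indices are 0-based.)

l=0 r=16: -9+39=30 d=7 *, l++
l=1 r=16: -6+39=33 d=4 *, l++

l=2, r=16, best |Δ|=4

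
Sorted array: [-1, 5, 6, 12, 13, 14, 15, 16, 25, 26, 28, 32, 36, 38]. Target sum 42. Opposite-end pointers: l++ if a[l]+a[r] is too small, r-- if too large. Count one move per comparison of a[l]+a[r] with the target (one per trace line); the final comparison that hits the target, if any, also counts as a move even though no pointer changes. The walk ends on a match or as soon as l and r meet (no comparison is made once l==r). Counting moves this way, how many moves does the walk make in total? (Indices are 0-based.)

4 moves

l=0 r=13: -1+38=37 <42, l++
l=1 r=13: 5+38=43 >42, r--
l=1 r=12: 5+36=41 <42, l++
l=2 r=12: 6+36=42, found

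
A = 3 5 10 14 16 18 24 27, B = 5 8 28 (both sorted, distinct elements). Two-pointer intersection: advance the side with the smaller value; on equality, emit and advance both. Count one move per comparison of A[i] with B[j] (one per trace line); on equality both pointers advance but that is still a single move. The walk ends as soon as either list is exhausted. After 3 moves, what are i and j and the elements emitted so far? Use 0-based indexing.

i=0 j=0: 3<5, i++
i=1 j=0: 5==5 emit, i++,j++
i=2 j=1: 10>8, j++

i=2, j=2, emitted=[5]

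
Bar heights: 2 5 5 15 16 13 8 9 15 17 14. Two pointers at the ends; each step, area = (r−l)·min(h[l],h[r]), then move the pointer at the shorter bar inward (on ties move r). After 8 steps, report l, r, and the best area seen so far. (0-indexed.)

[0,10] min(2,14)*10=20 best=20 * → l++
[1,10] min(5,14)*9=45 best=45 * → l++
[2,10] min(5,14)*8=40 best=45 → l++
[3,10] min(15,14)*7=98 best=98 * → r--
[3,9] min(15,17)*6=90 best=98 → l++
[4,9] min(16,17)*5=80 best=98 → l++
[5,9] min(13,17)*4=52 best=98 → l++
[6,9] min(8,17)*3=24 best=98 → l++

l=7, r=9, best area=98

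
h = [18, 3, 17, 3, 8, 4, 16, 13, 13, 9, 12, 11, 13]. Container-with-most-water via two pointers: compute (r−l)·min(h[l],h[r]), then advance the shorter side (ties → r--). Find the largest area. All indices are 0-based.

[0,12] min(18,13)*12=156 best=156 * → r--
[0,11] min(18,11)*11=121 best=156 → r--
[0,10] min(18,12)*10=120 best=156 → r--
[0,9] min(18,9)*9=81 best=156 → r--
[0,8] min(18,13)*8=104 best=156 → r--
[0,7] min(18,13)*7=91 best=156 → r--
[0,6] min(18,16)*6=96 best=156 → r--
[0,5] min(18,4)*5=20 best=156 → r--
[0,4] min(18,8)*4=32 best=156 → r--
[0,3] min(18,3)*3=9 best=156 → r--
[0,2] min(18,17)*2=34 best=156 → r--
[0,1] min(18,3)*1=3 best=156 → r--

max area = 156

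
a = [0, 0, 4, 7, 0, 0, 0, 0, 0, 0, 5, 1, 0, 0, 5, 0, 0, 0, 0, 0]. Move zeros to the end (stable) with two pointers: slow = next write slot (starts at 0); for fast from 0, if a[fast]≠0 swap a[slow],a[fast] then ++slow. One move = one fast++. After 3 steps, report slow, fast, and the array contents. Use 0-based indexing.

(s=0,f=0) a[fast]=0 → fast++
(s=0,f=1) a[fast]=0 → fast++
(s=0,f=2) a[fast]=4≠0 swap→a[0]=4 → slow++,fast++

slow=1, fast=3, a=[4, 0, 0, 7, 0, 0, 0, 0, 0, 0, 5, 1, 0, 0, 5, 0, 0, 0, 0, 0]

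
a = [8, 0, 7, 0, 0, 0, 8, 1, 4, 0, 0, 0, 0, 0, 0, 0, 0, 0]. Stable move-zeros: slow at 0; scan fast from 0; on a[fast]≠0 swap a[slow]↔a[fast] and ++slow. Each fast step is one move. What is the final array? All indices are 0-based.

[8, 7, 8, 1, 4, 0, 0, 0, 0, 0, 0, 0, 0, 0, 0, 0, 0, 0]

(s=0,f=0) a[fast]=8≠0 swap→a[0]=8 → slow++,fast++
(s=1,f=1) a[fast]=0 → fast++
(s=1,f=2) a[fast]=7≠0 swap→a[1]=7 → slow++,fast++
(s=2,f=3) a[fast]=0 → fast++
(s=2,f=4) a[fast]=0 → fast++
(s=2,f=5) a[fast]=0 → fast++
(s=2,f=6) a[fast]=8≠0 swap→a[2]=8 → slow++,fast++
(s=3,f=7) a[fast]=1≠0 swap→a[3]=1 → slow++,fast++
(s=4,f=8) a[fast]=4≠0 swap→a[4]=4 → slow++,fast++
(s=5,f=9) a[fast]=0 → fast++
(s=5,f=10) a[fast]=0 → fast++
(s=5,f=11) a[fast]=0 → fast++
(s=5,f=12) a[fast]=0 → fast++
(s=5,f=13) a[fast]=0 → fast++
(s=5,f=14) a[fast]=0 → fast++
(s=5,f=15) a[fast]=0 → fast++
(s=5,f=16) a[fast]=0 → fast++
(s=5,f=17) a[fast]=0 → fast++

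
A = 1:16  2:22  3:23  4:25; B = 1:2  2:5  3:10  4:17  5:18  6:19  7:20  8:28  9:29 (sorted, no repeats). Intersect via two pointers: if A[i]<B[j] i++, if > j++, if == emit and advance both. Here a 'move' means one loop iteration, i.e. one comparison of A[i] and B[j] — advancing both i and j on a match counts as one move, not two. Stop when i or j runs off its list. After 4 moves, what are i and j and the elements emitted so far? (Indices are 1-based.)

i=1 j=1: 16>2, j++
i=1 j=2: 16>5, j++
i=1 j=3: 16>10, j++
i=1 j=4: 16<17, i++

i=2, j=4, emitted=[]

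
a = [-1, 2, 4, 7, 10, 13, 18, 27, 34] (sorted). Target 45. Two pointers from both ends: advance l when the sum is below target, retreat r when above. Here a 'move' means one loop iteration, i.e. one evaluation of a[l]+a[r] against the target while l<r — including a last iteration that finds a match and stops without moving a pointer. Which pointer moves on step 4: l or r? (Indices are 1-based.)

l

[1,9] -1+34=33 <45 → l++
[2,9] 2+34=36 <45 → l++
[3,9] 4+34=38 <45 → l++
[4,9] 7+34=41 <45 → l++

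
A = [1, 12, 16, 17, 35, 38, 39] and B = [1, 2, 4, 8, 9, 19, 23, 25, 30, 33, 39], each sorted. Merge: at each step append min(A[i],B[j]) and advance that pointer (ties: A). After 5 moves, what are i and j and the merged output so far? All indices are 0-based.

i=1, j=4, merged so far=[1, 1, 2, 4, 8]

i=0 j=0: A[i]=1<=B[j]=1 take 1, i++
i=1 j=0: A[i]=12>B[j]=1 take 1, j++
i=1 j=1: A[i]=12>B[j]=2 take 2, j++
i=1 j=2: A[i]=12>B[j]=4 take 4, j++
i=1 j=3: A[i]=12>B[j]=8 take 8, j++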